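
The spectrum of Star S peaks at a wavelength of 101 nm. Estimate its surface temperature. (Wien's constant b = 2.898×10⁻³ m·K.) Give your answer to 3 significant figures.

2.87×10^4 K

T = b/λ_max = 2.898×10⁻³ / (101×10⁻⁹) = 2.869×10^4 K.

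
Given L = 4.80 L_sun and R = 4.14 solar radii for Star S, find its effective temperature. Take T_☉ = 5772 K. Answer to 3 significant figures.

T/T_☉ = (L/L_☉)^(1/4) / (R/R_☉)^(1/2)
T = 5772 × (4.80)^(1/4) / √(4.14) = 5772 × 1.480 / 2.035 = 4199 K.

4.20×10^3 K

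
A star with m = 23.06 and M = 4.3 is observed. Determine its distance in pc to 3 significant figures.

5.65×10^4 pc

m − M = 5 log₁₀(d/10 pc)
23.06 − (4.3) = 18.76 = 5 log₁₀(d/10)
d = 10 × 10^(18.76/5) = 10 × 10^3.752 = 5.649×10^4 pc.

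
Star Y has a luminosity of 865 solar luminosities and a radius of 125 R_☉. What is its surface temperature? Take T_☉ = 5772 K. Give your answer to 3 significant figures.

2.80×10^3 K

T/T_☉ = (L/L_☉)^(1/4) / (R/R_☉)^(1/2)
T = 5772 × (865)^(1/4) / √(125) = 5772 × 5.423 / 11.18 = 2800 K.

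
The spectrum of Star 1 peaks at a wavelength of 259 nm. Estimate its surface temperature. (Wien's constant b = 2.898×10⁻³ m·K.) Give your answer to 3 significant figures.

T = b/λ_max = 2.898×10⁻³ / (259×10⁻⁹) = 1.119×10^4 K.

1.12×10^4 K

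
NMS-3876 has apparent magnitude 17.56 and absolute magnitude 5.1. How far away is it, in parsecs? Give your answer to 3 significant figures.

m − M = 5 log₁₀(d/10 pc)
17.56 − (5.1) = 12.46 = 5 log₁₀(d/10)
d = 10 × 10^(12.46/5) = 10 × 10^2.492 = 3105 pc.

3.10×10^3 pc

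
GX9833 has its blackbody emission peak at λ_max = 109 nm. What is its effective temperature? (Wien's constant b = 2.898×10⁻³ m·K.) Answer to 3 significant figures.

2.66×10^4 K

T = b/λ_max = 2.898×10⁻³ / (109×10⁻⁹) = 2.659×10^4 K.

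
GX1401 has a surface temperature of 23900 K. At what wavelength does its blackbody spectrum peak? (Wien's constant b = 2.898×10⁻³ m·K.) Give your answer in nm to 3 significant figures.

121 nm

λ_max = b/T = 2.898×10⁻³ / 23900 = 1.21×10^-7 m = 121.3 nm.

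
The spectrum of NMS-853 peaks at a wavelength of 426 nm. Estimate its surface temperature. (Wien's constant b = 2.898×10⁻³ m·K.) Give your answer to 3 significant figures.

T = b/λ_max = 2.898×10⁻³ / (426×10⁻⁹) = 6803 K.

6.80×10^3 K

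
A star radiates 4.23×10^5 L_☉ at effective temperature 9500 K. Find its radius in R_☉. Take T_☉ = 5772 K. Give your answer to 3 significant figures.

240 R_☉

R/R_☉ = √(L/L_☉) / (T/T_☉)² = √(4.23×10^5) / (1.646)²
       = 650.4 / 2.709 = 240.1.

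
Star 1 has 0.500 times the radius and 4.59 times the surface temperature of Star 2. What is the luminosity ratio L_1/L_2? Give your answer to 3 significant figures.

From the Stefan–Boltzmann law, L ∝ R²T⁴, so
L_1/L_2 = (R_1/R_2)² (T_1/T_2)⁴ = (0.500)² × (4.59)⁴ = 0.2500 × 443.9 = 111.0.

111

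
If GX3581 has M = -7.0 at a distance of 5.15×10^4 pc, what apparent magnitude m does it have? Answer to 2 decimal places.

11.56

m = M + 5 log₁₀(d/10 pc) = -7.0 + 5 log₁₀(5.15×10^4/10)
  = -7.0 + 5 × 3.712 = -7.0 + 18.56 = 11.56.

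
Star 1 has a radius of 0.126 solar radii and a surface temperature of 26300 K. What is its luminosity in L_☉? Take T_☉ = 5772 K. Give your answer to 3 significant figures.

6.84 L_☉

L/L_☉ = (R/R_☉)² (T/T_☉)⁴ = (0.126)² × (26300/5772)⁴
       = 0.01588 × (4.556)⁴ = 0.01588 × 431.0 = 6.843.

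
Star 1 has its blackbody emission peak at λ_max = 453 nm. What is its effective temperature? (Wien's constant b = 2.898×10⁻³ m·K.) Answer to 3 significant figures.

T = b/λ_max = 2.898×10⁻³ / (453×10⁻⁹) = 6397 K.

6.40×10^3 K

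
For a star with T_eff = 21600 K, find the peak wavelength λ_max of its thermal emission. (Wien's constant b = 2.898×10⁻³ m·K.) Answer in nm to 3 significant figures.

λ_max = b/T = 2.898×10⁻³ / 21600 = 1.34×10^-7 m = 134.2 nm.

134 nm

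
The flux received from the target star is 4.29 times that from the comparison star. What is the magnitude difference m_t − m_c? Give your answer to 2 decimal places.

-1.58

m_t − m_c = −2.5 log₁₀(F_t/F_c) = −2.5 log₁₀(4.29) = −2.5 × (0.632) = -1.581.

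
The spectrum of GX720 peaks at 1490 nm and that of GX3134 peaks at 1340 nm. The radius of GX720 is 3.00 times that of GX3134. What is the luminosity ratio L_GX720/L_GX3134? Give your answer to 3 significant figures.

5.89

Wien's law gives T ∝ 1/λ_max, so T_GX720/T_GX3134 = λ_GX3134/λ_GX720 = 1340/1490 = 0.8993.
Then L ∝ R²T⁴ gives L_GX720/L_GX3134 = (3.00)² × (0.8993)⁴ = 9.000 × 0.6541 = 5.887.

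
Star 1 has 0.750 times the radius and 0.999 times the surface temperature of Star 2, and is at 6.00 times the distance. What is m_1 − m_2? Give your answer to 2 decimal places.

4.52

L_1/L_2 = (0.750)²(0.999)⁴ = 0.5603.
F_1/F_2 = (L_1/L_2)/(d_1/d_2)² = 0.5603/36.00 = 0.01556.
m_1 − m_2 = −2.5 log₁₀(0.01556) = 4.52.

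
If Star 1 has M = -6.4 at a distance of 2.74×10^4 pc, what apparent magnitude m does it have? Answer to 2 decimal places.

m = M + 5 log₁₀(d/10 pc) = -6.4 + 5 log₁₀(2.74×10^4/10)
  = -6.4 + 5 × 3.438 = -6.4 + 17.19 = 10.79.

10.79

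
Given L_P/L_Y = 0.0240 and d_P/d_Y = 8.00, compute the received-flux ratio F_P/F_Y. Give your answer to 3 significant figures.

F = L/(4πd²), so F_P/F_Y = (L_P/L_Y) / (d_P/d_Y)²
= 0.0240 / (8.00)² = 0.0240 / 64.00 = 3.750×10^-4.

3.75×10^-4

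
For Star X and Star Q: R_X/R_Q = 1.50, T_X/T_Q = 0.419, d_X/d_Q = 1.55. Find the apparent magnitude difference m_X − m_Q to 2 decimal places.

L_X/L_Q = (1.50)²(0.419)⁴ = 0.06935.
F_X/F_Q = (L_X/L_Q)/(d_X/d_Q)² = 0.06935/2.403 = 0.02887.
m_X − m_Q = −2.5 log₁₀(0.02887) = 3.85.

3.85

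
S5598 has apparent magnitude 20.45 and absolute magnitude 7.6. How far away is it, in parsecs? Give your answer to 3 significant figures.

3.72×10^3 pc

m − M = 5 log₁₀(d/10 pc)
20.45 − (7.6) = 12.85 = 5 log₁₀(d/10)
d = 10 × 10^(12.85/5) = 10 × 10^2.570 = 3715 pc.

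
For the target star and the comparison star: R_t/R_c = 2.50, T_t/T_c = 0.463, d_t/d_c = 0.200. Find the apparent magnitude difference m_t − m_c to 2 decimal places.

-2.14

L_t/L_c = (2.50)²(0.463)⁴ = 0.2872.
F_t/F_c = (L_t/L_c)/(d_t/d_c)² = 0.2872/0.04000 = 7.180.
m_t − m_c = −2.5 log₁₀(7.180) = -2.14.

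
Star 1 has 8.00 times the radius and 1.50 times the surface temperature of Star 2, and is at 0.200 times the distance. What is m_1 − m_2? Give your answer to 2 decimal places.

L_1/L_2 = (8.00)²(1.50)⁴ = 324.0.
F_1/F_2 = (L_1/L_2)/(d_1/d_2)² = 324.0/0.04000 = 8100.
m_1 − m_2 = −2.5 log₁₀(8100) = -9.77.

-9.77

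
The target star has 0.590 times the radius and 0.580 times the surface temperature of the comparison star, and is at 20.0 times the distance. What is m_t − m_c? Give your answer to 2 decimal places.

L_t/L_c = (0.590)²(0.580)⁴ = 0.03939.
F_t/F_c = (L_t/L_c)/(d_t/d_c)² = 0.03939/400.0 = 9.848×10^-5.
m_t − m_c = −2.5 log₁₀(9.848×10^-5) = 10.02.

10.02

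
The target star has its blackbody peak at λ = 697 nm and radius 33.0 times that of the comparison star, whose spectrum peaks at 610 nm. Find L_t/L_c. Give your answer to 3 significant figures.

Wien's law gives T ∝ 1/λ_max, so T_t/T_c = λ_c/λ_t = 610/697 = 0.8752.
Then L ∝ R²T⁴ gives L_t/L_c = (33.0)² × (0.8752)⁴ = 1089 × 0.5867 = 638.9.

639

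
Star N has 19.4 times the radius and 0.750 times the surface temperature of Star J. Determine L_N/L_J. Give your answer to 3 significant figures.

119

From the Stefan–Boltzmann law, L ∝ R²T⁴, so
L_N/L_J = (R_N/R_J)² (T_N/T_J)⁴ = (19.4)² × (0.750)⁴ = 376.4 × 0.3164 = 119.1.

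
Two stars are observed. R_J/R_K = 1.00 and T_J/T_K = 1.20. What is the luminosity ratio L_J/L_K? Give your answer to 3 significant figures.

From the Stefan–Boltzmann law, L ∝ R²T⁴, so
L_J/L_K = (R_J/R_K)² (T_J/T_K)⁴ = (1.00)² × (1.20)⁴ = 1.000 × 2.074 = 2.074.

2.07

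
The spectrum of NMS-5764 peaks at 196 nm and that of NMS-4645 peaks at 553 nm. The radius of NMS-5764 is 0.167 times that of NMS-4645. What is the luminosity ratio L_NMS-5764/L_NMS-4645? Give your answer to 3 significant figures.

1.77

Wien's law gives T ∝ 1/λ_max, so T_NMS-5764/T_NMS-4645 = λ_NMS-4645/λ_NMS-5764 = 553/196 = 2.821.
Then L ∝ R²T⁴ gives L_NMS-5764/L_NMS-4645 = (0.167)² × (2.821)⁴ = 0.02789 × 63.37 = 1.767.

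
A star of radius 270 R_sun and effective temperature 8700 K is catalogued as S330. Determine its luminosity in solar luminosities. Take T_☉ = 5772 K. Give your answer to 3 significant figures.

L/L_☉ = (R/R_☉)² (T/T_☉)⁴ = (270)² × (8700/5772)⁴
       = 7.290×10^4 × (1.507)⁴ = 7.290×10^4 × 5.161 = 3.763×10^5.

3.76×10^5 solar luminosities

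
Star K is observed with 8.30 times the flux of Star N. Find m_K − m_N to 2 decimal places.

-2.30

m_K − m_N = −2.5 log₁₀(F_K/F_N) = −2.5 log₁₀(8.30) = −2.5 × (0.919) = -2.298.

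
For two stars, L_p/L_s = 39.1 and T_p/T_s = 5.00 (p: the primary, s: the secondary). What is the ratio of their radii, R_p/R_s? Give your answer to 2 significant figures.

0.25

L ∝ R²T⁴ gives R ∝ √L / T², so
R_p/R_s = √(39.1) / (5.00)² = 6.253 / 25.00 = 0.2501.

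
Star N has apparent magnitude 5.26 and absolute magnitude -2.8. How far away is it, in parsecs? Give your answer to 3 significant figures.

409 pc

m − M = 5 log₁₀(d/10 pc)
5.26 − (-2.8) = 8.06 = 5 log₁₀(d/10)
d = 10 × 10^(8.06/5) = 10 × 10^1.612 = 409.3 pc.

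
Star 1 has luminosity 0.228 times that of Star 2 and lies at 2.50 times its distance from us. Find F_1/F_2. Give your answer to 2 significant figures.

F = L/(4πd²), so F_1/F_2 = (L_1/L_2) / (d_1/d_2)²
= 0.228 / (2.50)² = 0.228 / 6.250 = 0.03648.

0.036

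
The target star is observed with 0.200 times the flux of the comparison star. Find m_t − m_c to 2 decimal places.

1.75

m_t − m_c = −2.5 log₁₀(F_t/F_c) = −2.5 log₁₀(0.200) = −2.5 × (-0.699) = 1.747.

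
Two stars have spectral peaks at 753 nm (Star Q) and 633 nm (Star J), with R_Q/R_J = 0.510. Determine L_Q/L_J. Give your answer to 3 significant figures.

0.130

Wien's law gives T ∝ 1/λ_max, so T_Q/T_J = λ_J/λ_Q = 633/753 = 0.8406.
Then L ∝ R²T⁴ gives L_Q/L_J = (0.510)² × (0.8406)⁴ = 0.2601 × 0.4994 = 0.1299.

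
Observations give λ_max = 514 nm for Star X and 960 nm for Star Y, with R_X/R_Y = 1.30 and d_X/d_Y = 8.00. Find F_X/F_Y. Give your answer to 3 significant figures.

Wien's law: T_X/T_Y = λ_Y/λ_X = 960/514 = 1.868.
L_X/L_Y = (R_X/R_Y)²(T_X/T_Y)⁴ = (1.30)²(1.868)⁴ = 20.56.
F_X/F_Y = (L_X/L_Y)/(d_X/d_Y)² = 20.56/(8.00)² = 0.3213.

0.321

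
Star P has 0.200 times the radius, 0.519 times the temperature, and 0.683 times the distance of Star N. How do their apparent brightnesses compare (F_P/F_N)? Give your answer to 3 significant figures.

L_P/L_N = (R_P/R_N)²(T_P/T_N)⁴ = (0.200)² × (0.519)⁴ = 0.002902.
F_P/F_N = (L_P/L_N)/(d_P/d_N)² = 0.002902 / (0.683)² = 0.006221.

0.00622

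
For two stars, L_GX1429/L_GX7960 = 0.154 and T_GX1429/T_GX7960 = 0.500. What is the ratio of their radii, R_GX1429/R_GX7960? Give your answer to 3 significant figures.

1.57

L ∝ R²T⁴ gives R ∝ √L / T², so
R_GX1429/R_GX7960 = √(0.154) / (0.500)² = 0.3924 / 0.2500 = 1.570.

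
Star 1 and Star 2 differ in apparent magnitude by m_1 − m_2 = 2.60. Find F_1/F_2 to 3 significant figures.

F_1/F_2 = 10^(−(m_1 − m_2)/2.5) = 10^(-2.60/2.5) = 10^-1.040 = 0.09120.

0.0912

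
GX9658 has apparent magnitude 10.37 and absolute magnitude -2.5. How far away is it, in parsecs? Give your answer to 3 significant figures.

m − M = 5 log₁₀(d/10 pc)
10.37 − (-2.5) = 12.87 = 5 log₁₀(d/10)
d = 10 × 10^(12.87/5) = 10 × 10^2.574 = 3750 pc.

3.75×10^3 pc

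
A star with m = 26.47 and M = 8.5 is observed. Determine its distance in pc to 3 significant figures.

3.93×10^4 pc

m − M = 5 log₁₀(d/10 pc)
26.47 − (8.5) = 17.97 = 5 log₁₀(d/10)
d = 10 × 10^(17.97/5) = 10 × 10^3.594 = 3.926×10^4 pc.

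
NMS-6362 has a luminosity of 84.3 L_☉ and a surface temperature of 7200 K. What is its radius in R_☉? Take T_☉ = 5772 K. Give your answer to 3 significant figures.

5.90 R_☉

R/R_☉ = √(L/L_☉) / (T/T_☉)² = √(84.3) / (1.247)²
       = 9.182 / 1.556 = 5.901.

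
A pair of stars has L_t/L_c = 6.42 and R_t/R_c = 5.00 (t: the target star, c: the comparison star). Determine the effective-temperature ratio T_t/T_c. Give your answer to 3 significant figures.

0.712

L ∝ R²T⁴ gives T ∝ (L/R²)^(1/4), so
T_t/T_c = (6.42 / 5.00²)^(1/4) = (0.2568)^(1/4) = 0.7119.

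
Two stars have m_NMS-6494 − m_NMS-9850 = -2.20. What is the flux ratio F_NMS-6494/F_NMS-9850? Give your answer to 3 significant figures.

7.59

F_NMS-6494/F_NMS-9850 = 10^(−(m_NMS-6494 − m_NMS-9850)/2.5) = 10^(2.20/2.5) = 10^0.880 = 7.586.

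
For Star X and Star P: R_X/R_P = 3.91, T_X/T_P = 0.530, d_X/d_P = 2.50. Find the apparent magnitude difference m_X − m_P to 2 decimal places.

1.79

L_X/L_P = (3.91)²(0.530)⁴ = 1.206.
F_X/F_P = (L_X/L_P)/(d_X/d_P)² = 1.206/6.250 = 0.1930.
m_X − m_P = −2.5 log₁₀(0.1930) = 1.79.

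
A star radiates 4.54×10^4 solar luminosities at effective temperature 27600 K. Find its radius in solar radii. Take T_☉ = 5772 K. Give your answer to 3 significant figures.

9.32 solar radii

R/R_☉ = √(L/L_☉) / (T/T_☉)² = √(4.54×10^4) / (4.782)²
       = 213.1 / 22.86 = 9.319.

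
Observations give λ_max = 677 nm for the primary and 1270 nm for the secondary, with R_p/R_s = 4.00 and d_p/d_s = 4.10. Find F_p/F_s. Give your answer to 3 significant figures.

Wien's law: T_p/T_s = λ_s/λ_p = 1270/677 = 1.876.
L_p/L_s = (R_p/R_s)²(T_p/T_s)⁴ = (4.00)²(1.876)⁴ = 198.1.
F_p/F_s = (L_p/L_s)/(d_p/d_s)² = 198.1/(4.10)² = 11.79.

11.8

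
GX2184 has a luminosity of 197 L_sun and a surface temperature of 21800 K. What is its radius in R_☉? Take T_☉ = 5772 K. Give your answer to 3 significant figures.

0.984 R_☉

R/R_☉ = √(L/L_☉) / (T/T_☉)² = √(197) / (3.777)²
       = 14.04 / 14.26 = 0.9839.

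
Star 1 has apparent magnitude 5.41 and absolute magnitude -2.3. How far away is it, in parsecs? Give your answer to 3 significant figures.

m − M = 5 log₁₀(d/10 pc)
5.41 − (-2.3) = 7.71 = 5 log₁₀(d/10)
d = 10 × 10^(7.71/5) = 10 × 10^1.542 = 348.3 pc.

348 pc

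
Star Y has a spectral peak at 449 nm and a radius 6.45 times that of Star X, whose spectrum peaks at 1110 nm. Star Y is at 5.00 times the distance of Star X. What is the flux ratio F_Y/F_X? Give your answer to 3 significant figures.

62.2

Wien's law: T_Y/T_X = λ_X/λ_Y = 1110/449 = 2.472.
L_Y/L_X = (R_Y/R_X)²(T_Y/T_X)⁴ = (6.45)²(2.472)⁴ = 1554.
F_Y/F_X = (L_Y/L_X)/(d_Y/d_X)² = 1554/(5.00)² = 62.16.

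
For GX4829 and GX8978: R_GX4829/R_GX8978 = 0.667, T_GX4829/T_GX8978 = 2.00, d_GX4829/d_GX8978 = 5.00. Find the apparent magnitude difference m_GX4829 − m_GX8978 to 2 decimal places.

1.36

L_GX4829/L_GX8978 = (0.667)²(2.00)⁴ = 7.118.
F_GX4829/F_GX8978 = (L_GX4829/L_GX8978)/(d_GX4829/d_GX8978)² = 7.118/25.00 = 0.2847.
m_GX4829 − m_GX8978 = −2.5 log₁₀(0.2847) = 1.36.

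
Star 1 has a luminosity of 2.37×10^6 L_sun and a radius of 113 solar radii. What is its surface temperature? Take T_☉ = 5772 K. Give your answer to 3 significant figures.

2.13×10^4 K

T/T_☉ = (L/L_☉)^(1/4) / (R/R_☉)^(1/2)
T = 5772 × (2.37×10^6)^(1/4) / √(113) = 5772 × 39.24 / 10.63 = 2.130×10^4 K.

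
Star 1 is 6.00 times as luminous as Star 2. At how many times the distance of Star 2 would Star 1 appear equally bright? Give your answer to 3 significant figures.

Equal flux requires L_1/d_1² = L_2/d_2², so d_1/d_2 = √(L_1/L_2)
= √(6.00) = 2.449.

2.45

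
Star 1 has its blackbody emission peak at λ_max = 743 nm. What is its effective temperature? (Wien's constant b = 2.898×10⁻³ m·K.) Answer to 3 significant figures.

3.90×10^3 K

T = b/λ_max = 2.898×10⁻³ / (743×10⁻⁹) = 3900 K.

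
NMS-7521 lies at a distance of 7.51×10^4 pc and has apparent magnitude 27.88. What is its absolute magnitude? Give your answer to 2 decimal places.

8.50

M = m − 5 log₁₀(d/10 pc) = 27.88 − 5 log₁₀(7.51×10^4/10)
  = 27.88 − 5 × 3.876 = 27.88 − 19.38 = 8.50.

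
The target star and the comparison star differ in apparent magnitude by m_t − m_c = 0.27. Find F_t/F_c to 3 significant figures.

0.780

F_t/F_c = 10^(−(m_t − m_c)/2.5) = 10^(-0.27/2.5) = 10^-0.108 = 0.7798.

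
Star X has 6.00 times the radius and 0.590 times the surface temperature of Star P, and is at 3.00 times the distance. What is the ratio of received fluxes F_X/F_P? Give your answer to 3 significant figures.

L_X/L_P = (R_X/R_P)²(T_X/T_P)⁴ = (6.00)² × (0.590)⁴ = 4.362.
F_X/F_P = (L_X/L_P)/(d_X/d_P)² = 4.362 / (3.00)² = 0.4847.

0.485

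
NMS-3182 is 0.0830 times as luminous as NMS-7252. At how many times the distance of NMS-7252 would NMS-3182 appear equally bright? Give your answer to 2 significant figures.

0.29

Equal flux requires L_NMS-3182/d_NMS-3182² = L_NMS-7252/d_NMS-7252², so d_NMS-3182/d_NMS-7252 = √(L_NMS-3182/L_NMS-7252)
= √(0.0830) = 0.2881.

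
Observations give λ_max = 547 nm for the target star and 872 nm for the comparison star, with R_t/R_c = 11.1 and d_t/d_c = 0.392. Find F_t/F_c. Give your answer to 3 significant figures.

Wien's law: T_t/T_c = λ_c/λ_t = 872/547 = 1.594.
L_t/L_c = (R_t/R_c)²(T_t/T_c)⁴ = (11.1)²(1.594)⁴ = 795.7.
F_t/F_c = (L_t/L_c)/(d_t/d_c)² = 795.7/(0.392)² = 5178.

5.18×10^3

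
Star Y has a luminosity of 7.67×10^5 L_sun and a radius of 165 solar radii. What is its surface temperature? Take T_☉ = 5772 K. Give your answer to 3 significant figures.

T/T_☉ = (L/L_☉)^(1/4) / (R/R_☉)^(1/2)
T = 5772 × (7.67×10^5)^(1/4) / √(165) = 5772 × 29.59 / 12.85 = 1.330×10^4 K.

1.33×10^4 K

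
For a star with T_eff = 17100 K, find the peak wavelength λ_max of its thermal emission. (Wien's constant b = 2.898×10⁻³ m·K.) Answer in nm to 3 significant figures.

λ_max = b/T = 2.898×10⁻³ / 17100 = 1.69×10^-7 m = 169.5 nm.

169 nm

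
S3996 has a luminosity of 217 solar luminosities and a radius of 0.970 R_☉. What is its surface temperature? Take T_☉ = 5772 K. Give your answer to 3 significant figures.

2.25×10^4 K

T/T_☉ = (L/L_☉)^(1/4) / (R/R_☉)^(1/2)
T = 5772 × (217)^(1/4) / √(0.970) = 5772 × 3.838 / 0.9849 = 2.249×10^4 K.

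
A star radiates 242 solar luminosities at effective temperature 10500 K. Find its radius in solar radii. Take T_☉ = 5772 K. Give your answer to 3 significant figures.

4.70 solar radii

R/R_☉ = √(L/L_☉) / (T/T_☉)² = √(242) / (1.819)²
       = 15.56 / 3.309 = 4.701.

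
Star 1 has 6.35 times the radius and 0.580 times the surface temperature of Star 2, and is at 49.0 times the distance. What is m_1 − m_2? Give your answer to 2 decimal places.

L_1/L_2 = (6.35)²(0.580)⁴ = 4.563.
F_1/F_2 = (L_1/L_2)/(d_1/d_2)² = 4.563/2401 = 0.001900.
m_1 − m_2 = −2.5 log₁₀(0.001900) = 6.80.

6.80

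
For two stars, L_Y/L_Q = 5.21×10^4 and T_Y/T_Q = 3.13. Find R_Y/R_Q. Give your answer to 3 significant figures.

L ∝ R²T⁴ gives R ∝ √L / T², so
R_Y/R_Q = √(5.21×10^4) / (3.13)² = 228.3 / 9.797 = 23.30.

23.3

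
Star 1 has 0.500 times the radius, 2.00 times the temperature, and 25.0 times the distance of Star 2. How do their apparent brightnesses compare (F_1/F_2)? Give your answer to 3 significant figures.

0.00640

L_1/L_2 = (R_1/R_2)²(T_1/T_2)⁴ = (0.500)² × (2.00)⁴ = 4.000.
F_1/F_2 = (L_1/L_2)/(d_1/d_2)² = 4.000 / (25.0)² = 0.006400.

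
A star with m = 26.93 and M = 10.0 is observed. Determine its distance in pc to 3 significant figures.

m − M = 5 log₁₀(d/10 pc)
26.93 − (10.0) = 16.93 = 5 log₁₀(d/10)
d = 10 × 10^(16.93/5) = 10 × 10^3.386 = 2.432×10^4 pc.

2.43×10^4 pc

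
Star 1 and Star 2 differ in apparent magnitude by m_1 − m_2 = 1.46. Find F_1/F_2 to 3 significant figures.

F_1/F_2 = 10^(−(m_1 − m_2)/2.5) = 10^(-1.46/2.5) = 10^-0.584 = 0.2606.

0.261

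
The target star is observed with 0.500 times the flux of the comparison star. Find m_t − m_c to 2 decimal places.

m_t − m_c = −2.5 log₁₀(F_t/F_c) = −2.5 log₁₀(0.500) = −2.5 × (-0.301) = 0.753.

0.75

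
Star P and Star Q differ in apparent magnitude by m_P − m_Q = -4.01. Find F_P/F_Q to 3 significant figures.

F_P/F_Q = 10^(−(m_P − m_Q)/2.5) = 10^(4.01/2.5) = 10^1.604 = 40.18.

40.2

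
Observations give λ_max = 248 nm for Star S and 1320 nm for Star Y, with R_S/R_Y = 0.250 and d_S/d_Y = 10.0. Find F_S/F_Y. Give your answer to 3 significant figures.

0.502

Wien's law: T_S/T_Y = λ_Y/λ_S = 1320/248 = 5.323.
L_S/L_Y = (R_S/R_Y)²(T_S/T_Y)⁴ = (0.250)²(5.323)⁴ = 50.16.
F_S/F_Y = (L_S/L_Y)/(d_S/d_Y)² = 50.16/(10.0)² = 0.5016.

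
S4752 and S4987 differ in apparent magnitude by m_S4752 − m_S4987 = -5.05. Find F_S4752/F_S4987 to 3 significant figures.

105

F_S4752/F_S4987 = 10^(−(m_S4752 − m_S4987)/2.5) = 10^(5.05/2.5) = 10^2.020 = 104.7.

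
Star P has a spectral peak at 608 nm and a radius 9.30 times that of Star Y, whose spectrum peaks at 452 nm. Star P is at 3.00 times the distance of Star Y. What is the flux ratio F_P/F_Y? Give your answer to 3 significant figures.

Wien's law: T_P/T_Y = λ_Y/λ_P = 452/608 = 0.7434.
L_P/L_Y = (R_P/R_Y)²(T_P/T_Y)⁴ = (9.30)²(0.7434)⁴ = 26.42.
F_P/F_Y = (L_P/L_Y)/(d_P/d_Y)² = 26.42/(3.00)² = 2.935.

2.94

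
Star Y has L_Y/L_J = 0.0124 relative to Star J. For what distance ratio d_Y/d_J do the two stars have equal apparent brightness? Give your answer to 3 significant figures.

Equal flux requires L_Y/d_Y² = L_J/d_J², so d_Y/d_J = √(L_Y/L_J)
= √(0.0124) = 0.1114.

0.111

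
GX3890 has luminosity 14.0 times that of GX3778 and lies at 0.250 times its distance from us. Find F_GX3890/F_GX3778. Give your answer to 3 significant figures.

224

F = L/(4πd²), so F_GX3890/F_GX3778 = (L_GX3890/L_GX3778) / (d_GX3890/d_GX3778)²
= 14.0 / (0.250)² = 14.0 / 0.06250 = 224.0.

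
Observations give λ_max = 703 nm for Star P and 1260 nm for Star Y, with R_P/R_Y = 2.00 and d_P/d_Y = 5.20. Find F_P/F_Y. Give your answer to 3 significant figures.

Wien's law: T_P/T_Y = λ_Y/λ_P = 1260/703 = 1.792.
L_P/L_Y = (R_P/R_Y)²(T_P/T_Y)⁴ = (2.00)²(1.792)⁴ = 41.28.
F_P/F_Y = (L_P/L_Y)/(d_P/d_Y)² = 41.28/(5.20)² = 1.527.

1.53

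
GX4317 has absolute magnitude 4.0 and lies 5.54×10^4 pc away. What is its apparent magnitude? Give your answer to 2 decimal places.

m = M + 5 log₁₀(d/10 pc) = 4.0 + 5 log₁₀(5.54×10^4/10)
  = 4.0 + 5 × 3.744 = 4.0 + 18.72 = 22.72.

22.72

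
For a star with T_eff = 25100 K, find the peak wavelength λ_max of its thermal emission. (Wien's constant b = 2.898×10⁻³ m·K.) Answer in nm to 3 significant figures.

115 nm

λ_max = b/T = 2.898×10⁻³ / 25100 = 1.15×10^-7 m = 115.5 nm.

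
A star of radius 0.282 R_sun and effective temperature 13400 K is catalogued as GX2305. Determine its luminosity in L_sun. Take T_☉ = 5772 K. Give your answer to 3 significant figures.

L/L_☉ = (R/R_☉)² (T/T_☉)⁴ = (0.282)² × (13400/5772)⁴
       = 0.07952 × (2.322)⁴ = 0.07952 × 29.05 = 2.310.

2.31 L_sun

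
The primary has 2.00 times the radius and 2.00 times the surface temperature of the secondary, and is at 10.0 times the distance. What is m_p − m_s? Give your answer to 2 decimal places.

0.48

L_p/L_s = (2.00)²(2.00)⁴ = 64.00.
F_p/F_s = (L_p/L_s)/(d_p/d_s)² = 64.00/100.0 = 0.6400.
m_p − m_s = −2.5 log₁₀(0.6400) = 0.48.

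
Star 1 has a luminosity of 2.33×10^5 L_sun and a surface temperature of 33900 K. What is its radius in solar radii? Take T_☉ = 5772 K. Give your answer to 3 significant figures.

14.0 solar radii

R/R_☉ = √(L/L_☉) / (T/T_☉)² = √(2.33×10^5) / (5.873)²
       = 482.7 / 34.49 = 13.99.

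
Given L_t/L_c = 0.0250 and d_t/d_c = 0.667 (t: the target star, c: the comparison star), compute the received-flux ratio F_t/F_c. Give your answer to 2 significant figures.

0.056

F = L/(4πd²), so F_t/F_c = (L_t/L_c) / (d_t/d_c)²
= 0.0250 / (0.667)² = 0.0250 / 0.4449 = 0.05619.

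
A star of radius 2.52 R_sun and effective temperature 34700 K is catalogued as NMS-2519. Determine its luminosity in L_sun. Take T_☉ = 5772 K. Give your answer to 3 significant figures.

8.29×10^3 L_sun

L/L_☉ = (R/R_☉)² (T/T_☉)⁴ = (2.52)² × (34700/5772)⁴
       = 6.350 × (6.012)⁴ = 6.350 × 1306 = 8295.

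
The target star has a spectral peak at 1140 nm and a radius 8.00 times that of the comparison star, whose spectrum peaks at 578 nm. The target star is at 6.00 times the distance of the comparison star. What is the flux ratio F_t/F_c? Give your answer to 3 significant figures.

0.117

Wien's law: T_t/T_c = λ_c/λ_t = 578/1140 = 0.5070.
L_t/L_c = (R_t/R_c)²(T_t/T_c)⁴ = (8.00)²(0.5070)⁴ = 4.229.
F_t/F_c = (L_t/L_c)/(d_t/d_c)² = 4.229/(6.00)² = 0.1175.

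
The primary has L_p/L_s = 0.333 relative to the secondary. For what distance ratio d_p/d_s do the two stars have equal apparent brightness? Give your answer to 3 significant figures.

Equal flux requires L_p/d_p² = L_s/d_s², so d_p/d_s = √(L_p/L_s)
= √(0.333) = 0.5771.

0.577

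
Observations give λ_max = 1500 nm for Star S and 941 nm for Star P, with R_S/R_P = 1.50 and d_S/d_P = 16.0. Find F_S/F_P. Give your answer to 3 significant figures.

0.00136

Wien's law: T_S/T_P = λ_P/λ_S = 941/1500 = 0.6273.
L_S/L_P = (R_S/R_P)²(T_S/T_P)⁴ = (1.50)²(0.6273)⁴ = 0.3485.
F_S/F_P = (L_S/L_P)/(d_S/d_P)² = 0.3485/(16.0)² = 0.001361.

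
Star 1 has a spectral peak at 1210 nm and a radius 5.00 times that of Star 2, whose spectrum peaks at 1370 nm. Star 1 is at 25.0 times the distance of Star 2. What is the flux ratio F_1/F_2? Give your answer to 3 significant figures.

Wien's law: T_1/T_2 = λ_2/λ_1 = 1370/1210 = 1.132.
L_1/L_2 = (R_1/R_2)²(T_1/T_2)⁴ = (5.00)²(1.132)⁴ = 41.08.
F_1/F_2 = (L_1/L_2)/(d_1/d_2)² = 41.08/(25.0)² = 0.06574.

0.0657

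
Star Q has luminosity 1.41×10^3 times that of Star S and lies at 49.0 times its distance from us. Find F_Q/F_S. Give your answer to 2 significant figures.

0.59

F = L/(4πd²), so F_Q/F_S = (L_Q/L_S) / (d_Q/d_S)²
= 1.41×10^3 / (49.0)² = 1.41×10^3 / 2401 = 0.5873.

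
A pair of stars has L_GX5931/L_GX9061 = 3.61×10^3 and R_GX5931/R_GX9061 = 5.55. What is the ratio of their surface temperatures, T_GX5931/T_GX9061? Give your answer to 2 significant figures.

3.3

L ∝ R²T⁴ gives T ∝ (L/R²)^(1/4), so
T_GX5931/T_GX9061 = (3.61×10^3 / 5.55²)^(1/4) = (117.2)^(1/4) = 3.290.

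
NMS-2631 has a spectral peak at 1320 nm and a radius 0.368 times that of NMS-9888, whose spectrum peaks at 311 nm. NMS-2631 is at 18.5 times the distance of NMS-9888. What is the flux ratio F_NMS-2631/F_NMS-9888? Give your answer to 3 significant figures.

1.22×10^-6

Wien's law: T_NMS-2631/T_NMS-9888 = λ_NMS-9888/λ_NMS-2631 = 311/1320 = 0.2356.
L_NMS-2631/L_NMS-9888 = (R_NMS-2631/R_NMS-9888)²(T_NMS-2631/T_NMS-9888)⁴ = (0.368)²(0.2356)⁴ = 4.173×10^-4.
F_NMS-2631/F_NMS-9888 = (L_NMS-2631/L_NMS-9888)/(d_NMS-2631/d_NMS-9888)² = 4.173×10^-4/(18.5)² = 1.219×10^-6.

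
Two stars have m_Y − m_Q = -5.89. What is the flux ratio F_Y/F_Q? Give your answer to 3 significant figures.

F_Y/F_Q = 10^(−(m_Y − m_Q)/2.5) = 10^(5.89/2.5) = 10^2.356 = 227.0.

227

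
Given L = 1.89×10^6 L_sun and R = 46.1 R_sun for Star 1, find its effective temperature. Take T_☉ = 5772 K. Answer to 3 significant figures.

T/T_☉ = (L/L_☉)^(1/4) / (R/R_☉)^(1/2)
T = 5772 × (1.89×10^6)^(1/4) / √(46.1) = 5772 × 37.08 / 6.790 = 3.152×10^4 K.

3.15×10^4 K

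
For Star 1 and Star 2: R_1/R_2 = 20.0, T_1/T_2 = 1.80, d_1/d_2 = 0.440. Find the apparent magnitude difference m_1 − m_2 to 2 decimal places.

-10.84

L_1/L_2 = (20.0)²(1.80)⁴ = 4199.
F_1/F_2 = (L_1/L_2)/(d_1/d_2)² = 4199/0.1936 = 2.169×10^4.
m_1 − m_2 = −2.5 log₁₀(2.169×10^4) = -10.84.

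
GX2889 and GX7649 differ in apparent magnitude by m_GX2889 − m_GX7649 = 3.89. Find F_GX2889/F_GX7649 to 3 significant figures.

F_GX2889/F_GX7649 = 10^(−(m_GX2889 − m_GX7649)/2.5) = 10^(-3.89/2.5) = 10^-1.556 = 0.02780.

0.0278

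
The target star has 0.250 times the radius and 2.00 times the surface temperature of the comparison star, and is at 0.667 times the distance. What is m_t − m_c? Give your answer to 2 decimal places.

L_t/L_c = (0.250)²(2.00)⁴ = 1.000.
F_t/F_c = (L_t/L_c)/(d_t/d_c)² = 1.000/0.4449 = 2.248.
m_t − m_c = −2.5 log₁₀(2.248) = -0.88.

-0.88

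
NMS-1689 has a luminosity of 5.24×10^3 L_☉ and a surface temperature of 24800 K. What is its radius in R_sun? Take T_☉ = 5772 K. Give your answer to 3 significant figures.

3.92 R_sun

R/R_☉ = √(L/L_☉) / (T/T_☉)² = √(5.24×10^3) / (4.297)²
       = 72.39 / 18.46 = 3.921.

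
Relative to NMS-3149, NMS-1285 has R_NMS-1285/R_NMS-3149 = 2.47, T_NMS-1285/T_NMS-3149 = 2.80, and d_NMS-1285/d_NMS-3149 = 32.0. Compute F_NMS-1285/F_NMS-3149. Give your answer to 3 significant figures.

0.366

L_NMS-1285/L_NMS-3149 = (R_NMS-1285/R_NMS-3149)²(T_NMS-1285/T_NMS-3149)⁴ = (2.47)² × (2.80)⁴ = 375.0.
F_NMS-1285/F_NMS-3149 = (L_NMS-1285/L_NMS-3149)/(d_NMS-1285/d_NMS-3149)² = 375.0 / (32.0)² = 0.3662.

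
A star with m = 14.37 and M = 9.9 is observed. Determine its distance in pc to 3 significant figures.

m − M = 5 log₁₀(d/10 pc)
14.37 − (9.9) = 4.47 = 5 log₁₀(d/10)
d = 10 × 10^(4.47/5) = 10 × 10^0.894 = 78.34 pc.

78.3 pc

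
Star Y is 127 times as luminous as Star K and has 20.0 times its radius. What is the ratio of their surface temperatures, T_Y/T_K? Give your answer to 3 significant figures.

0.751

L ∝ R²T⁴ gives T ∝ (L/R²)^(1/4), so
T_Y/T_K = (127 / 20.0²)^(1/4) = (0.3175)^(1/4) = 0.7506.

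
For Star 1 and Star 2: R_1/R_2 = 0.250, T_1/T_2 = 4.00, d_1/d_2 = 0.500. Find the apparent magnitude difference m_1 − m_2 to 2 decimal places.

L_1/L_2 = (0.250)²(4.00)⁴ = 16.00.
F_1/F_2 = (L_1/L_2)/(d_1/d_2)² = 16.00/0.2500 = 64.00.
m_1 − m_2 = −2.5 log₁₀(64.00) = -4.52.

-4.52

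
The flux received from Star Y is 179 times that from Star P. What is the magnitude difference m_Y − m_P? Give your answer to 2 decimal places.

m_Y − m_P = −2.5 log₁₀(F_Y/F_P) = −2.5 log₁₀(179) = −2.5 × (2.253) = -5.632.

-5.63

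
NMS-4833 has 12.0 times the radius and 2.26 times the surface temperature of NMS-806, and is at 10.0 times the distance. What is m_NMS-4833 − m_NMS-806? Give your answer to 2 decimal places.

-3.94

L_NMS-4833/L_NMS-806 = (12.0)²(2.26)⁴ = 3757.
F_NMS-4833/F_NMS-806 = (L_NMS-4833/L_NMS-806)/(d_NMS-4833/d_NMS-806)² = 3757/100.0 = 37.57.
m_NMS-4833 − m_NMS-806 = −2.5 log₁₀(37.57) = -3.94.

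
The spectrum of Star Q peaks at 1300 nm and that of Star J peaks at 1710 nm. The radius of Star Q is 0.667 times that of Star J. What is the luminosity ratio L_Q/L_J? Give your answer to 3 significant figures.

1.33

Wien's law gives T ∝ 1/λ_max, so T_Q/T_J = λ_J/λ_Q = 1710/1300 = 1.315.
Then L ∝ R²T⁴ gives L_Q/L_J = (0.667)² × (1.315)⁴ = 0.4449 × 2.994 = 1.332.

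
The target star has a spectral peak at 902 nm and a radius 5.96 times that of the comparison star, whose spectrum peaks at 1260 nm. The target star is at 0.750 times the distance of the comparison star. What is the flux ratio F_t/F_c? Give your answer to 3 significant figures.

240

Wien's law: T_t/T_c = λ_c/λ_t = 1260/902 = 1.397.
L_t/L_c = (R_t/R_c)²(T_t/T_c)⁴ = (5.96)²(1.397)⁴ = 135.3.
F_t/F_c = (L_t/L_c)/(d_t/d_c)² = 135.3/(0.750)² = 240.5.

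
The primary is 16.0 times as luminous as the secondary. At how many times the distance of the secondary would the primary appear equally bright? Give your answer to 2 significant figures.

4.0

Equal flux requires L_p/d_p² = L_s/d_s², so d_p/d_s = √(L_p/L_s)
= √(16.0) = 4.000.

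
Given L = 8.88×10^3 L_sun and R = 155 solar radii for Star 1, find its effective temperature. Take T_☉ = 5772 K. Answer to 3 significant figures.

T/T_☉ = (L/L_☉)^(1/4) / (R/R_☉)^(1/2)
T = 5772 × (8.88×10^3)^(1/4) / √(155) = 5772 × 9.707 / 12.45 = 4501 K.

4.50×10^3 K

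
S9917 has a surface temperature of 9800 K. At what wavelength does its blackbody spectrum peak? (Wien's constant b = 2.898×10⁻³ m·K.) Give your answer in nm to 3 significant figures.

λ_max = b/T = 2.898×10⁻³ / 9800 = 2.96×10^-7 m = 295.7 nm.

296 nm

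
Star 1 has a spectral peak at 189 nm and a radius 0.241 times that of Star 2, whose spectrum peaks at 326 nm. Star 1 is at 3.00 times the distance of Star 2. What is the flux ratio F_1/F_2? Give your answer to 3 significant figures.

0.0571

Wien's law: T_1/T_2 = λ_2/λ_1 = 326/189 = 1.725.
L_1/L_2 = (R_1/R_2)²(T_1/T_2)⁴ = (0.241)²(1.725)⁴ = 0.5141.
F_1/F_2 = (L_1/L_2)/(d_1/d_2)² = 0.5141/(3.00)² = 0.05712.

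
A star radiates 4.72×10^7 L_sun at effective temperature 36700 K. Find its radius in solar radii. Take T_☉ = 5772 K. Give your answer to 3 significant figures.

170 solar radii

R/R_☉ = √(L/L_☉) / (T/T_☉)² = √(4.72×10^7) / (6.358)²
       = 6870 / 40.43 = 169.9.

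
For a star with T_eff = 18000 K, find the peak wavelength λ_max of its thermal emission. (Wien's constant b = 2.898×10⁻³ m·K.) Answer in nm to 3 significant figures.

λ_max = b/T = 2.898×10⁻³ / 18000 = 1.61×10^-7 m = 161.0 nm.

161 nm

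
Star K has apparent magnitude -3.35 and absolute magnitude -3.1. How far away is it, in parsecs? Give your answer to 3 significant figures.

8.91 pc

m − M = 5 log₁₀(d/10 pc)
-3.35 − (-3.1) = -0.25 = 5 log₁₀(d/10)
d = 10 × 10^(-0.25/5) = 10 × 10^-0.050 = 8.913 pc.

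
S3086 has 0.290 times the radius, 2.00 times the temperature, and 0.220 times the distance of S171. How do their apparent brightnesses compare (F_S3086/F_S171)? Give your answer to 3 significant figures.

27.8

L_S3086/L_S171 = (R_S3086/R_S171)²(T_S3086/T_S171)⁴ = (0.290)² × (2.00)⁴ = 1.346.
F_S3086/F_S171 = (L_S3086/L_S171)/(d_S3086/d_S171)² = 1.346 / (0.220)² = 27.80.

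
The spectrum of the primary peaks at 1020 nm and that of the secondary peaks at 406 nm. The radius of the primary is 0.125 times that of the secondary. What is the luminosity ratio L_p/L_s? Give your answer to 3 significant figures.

3.92×10^-4

Wien's law gives T ∝ 1/λ_max, so T_p/T_s = λ_s/λ_p = 406/1020 = 0.3980.
Then L ∝ R²T⁴ gives L_p/L_s = (0.125)² × (0.3980)⁴ = 0.01562 × 0.02510 = 3.922×10^-4.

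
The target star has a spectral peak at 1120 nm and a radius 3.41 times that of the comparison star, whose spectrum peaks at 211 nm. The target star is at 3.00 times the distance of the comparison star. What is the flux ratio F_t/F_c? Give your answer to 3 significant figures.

Wien's law: T_t/T_c = λ_c/λ_t = 211/1120 = 0.1884.
L_t/L_c = (R_t/R_c)²(T_t/T_c)⁴ = (3.41)²(0.1884)⁴ = 0.01465.
F_t/F_c = (L_t/L_c)/(d_t/d_c)² = 0.01465/(3.00)² = 0.001628.

0.00163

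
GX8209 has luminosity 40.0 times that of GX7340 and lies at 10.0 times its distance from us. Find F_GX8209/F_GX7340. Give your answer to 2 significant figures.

F = L/(4πd²), so F_GX8209/F_GX7340 = (L_GX8209/L_GX7340) / (d_GX8209/d_GX7340)²
= 40.0 / (10.0)² = 40.0 / 100.0 = 0.4000.

0.40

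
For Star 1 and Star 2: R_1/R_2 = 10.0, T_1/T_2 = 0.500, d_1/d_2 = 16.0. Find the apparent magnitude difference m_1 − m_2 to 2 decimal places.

4.03

L_1/L_2 = (10.0)²(0.500)⁴ = 6.250.
F_1/F_2 = (L_1/L_2)/(d_1/d_2)² = 6.250/256.0 = 0.02441.
m_1 − m_2 = −2.5 log₁₀(0.02441) = 4.03.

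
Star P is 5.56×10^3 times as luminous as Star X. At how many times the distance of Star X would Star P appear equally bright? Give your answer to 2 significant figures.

Equal flux requires L_P/d_P² = L_X/d_X², so d_P/d_X = √(L_P/L_X)
= √(5.56×10^3) = 74.57.

75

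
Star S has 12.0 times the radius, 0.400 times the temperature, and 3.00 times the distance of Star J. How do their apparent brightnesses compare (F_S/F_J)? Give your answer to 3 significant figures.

L_S/L_J = (R_S/R_J)²(T_S/T_J)⁴ = (12.0)² × (0.400)⁴ = 3.686.
F_S/F_J = (L_S/L_J)/(d_S/d_J)² = 3.686 / (3.00)² = 0.4096.

0.410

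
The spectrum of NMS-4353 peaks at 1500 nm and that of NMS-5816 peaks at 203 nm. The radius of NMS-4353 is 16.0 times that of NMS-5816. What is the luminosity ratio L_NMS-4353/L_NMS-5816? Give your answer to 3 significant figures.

Wien's law gives T ∝ 1/λ_max, so T_NMS-4353/T_NMS-5816 = λ_NMS-5816/λ_NMS-4353 = 203/1500 = 0.1353.
Then L ∝ R²T⁴ gives L_NMS-4353/L_NMS-5816 = (16.0)² × (0.1353)⁴ = 256.0 × 3.354×10^-4 = 0.08587.

0.0859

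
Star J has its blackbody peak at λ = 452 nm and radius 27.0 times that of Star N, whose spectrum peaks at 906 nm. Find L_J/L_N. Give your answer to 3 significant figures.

1.18×10^4

Wien's law gives T ∝ 1/λ_max, so T_J/T_N = λ_N/λ_J = 906/452 = 2.004.
Then L ∝ R²T⁴ gives L_J/L_N = (27.0)² × (2.004)⁴ = 729.0 × 16.14 = 1.177×10^4.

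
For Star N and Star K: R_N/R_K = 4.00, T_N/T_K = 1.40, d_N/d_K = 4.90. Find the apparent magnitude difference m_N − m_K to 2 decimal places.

L_N/L_K = (4.00)²(1.40)⁴ = 61.47.
F_N/F_K = (L_N/L_K)/(d_N/d_K)² = 61.47/24.01 = 2.560.
m_N − m_K = −2.5 log₁₀(2.560) = -1.02.

-1.02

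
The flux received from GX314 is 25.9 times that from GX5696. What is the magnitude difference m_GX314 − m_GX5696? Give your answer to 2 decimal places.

-3.53

m_GX314 − m_GX5696 = −2.5 log₁₀(F_GX314/F_GX5696) = −2.5 log₁₀(25.9) = −2.5 × (1.413) = -3.533.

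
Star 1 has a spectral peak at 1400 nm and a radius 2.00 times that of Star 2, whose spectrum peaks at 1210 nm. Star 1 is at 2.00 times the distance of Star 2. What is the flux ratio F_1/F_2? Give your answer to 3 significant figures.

0.558

Wien's law: T_1/T_2 = λ_2/λ_1 = 1210/1400 = 0.8643.
L_1/L_2 = (R_1/R_2)²(T_1/T_2)⁴ = (2.00)²(0.8643)⁴ = 2.232.
F_1/F_2 = (L_1/L_2)/(d_1/d_2)² = 2.232/(2.00)² = 0.5580.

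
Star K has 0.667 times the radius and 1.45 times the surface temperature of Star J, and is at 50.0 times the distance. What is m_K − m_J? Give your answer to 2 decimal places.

7.76

L_K/L_J = (0.667)²(1.45)⁴ = 1.967.
F_K/F_J = (L_K/L_J)/(d_K/d_J)² = 1.967/2500 = 7.867×10^-4.
m_K − m_J = −2.5 log₁₀(7.867×10^-4) = 7.76.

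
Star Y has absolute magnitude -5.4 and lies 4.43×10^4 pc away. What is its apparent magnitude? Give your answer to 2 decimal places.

12.83

m = M + 5 log₁₀(d/10 pc) = -5.4 + 5 log₁₀(4.43×10^4/10)
  = -5.4 + 5 × 3.646 = -5.4 + 18.23 = 12.83.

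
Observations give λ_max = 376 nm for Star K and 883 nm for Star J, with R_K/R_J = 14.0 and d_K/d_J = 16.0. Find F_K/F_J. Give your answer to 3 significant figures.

23.3

Wien's law: T_K/T_J = λ_J/λ_K = 883/376 = 2.348.
L_K/L_J = (R_K/R_J)²(T_K/T_J)⁴ = (14.0)²(2.348)⁴ = 5961.
F_K/F_J = (L_K/L_J)/(d_K/d_J)² = 5961/(16.0)² = 23.29.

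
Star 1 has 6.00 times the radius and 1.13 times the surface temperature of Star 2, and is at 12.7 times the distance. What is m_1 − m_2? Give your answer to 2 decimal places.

1.10

L_1/L_2 = (6.00)²(1.13)⁴ = 58.70.
F_1/F_2 = (L_1/L_2)/(d_1/d_2)² = 58.70/161.3 = 0.3639.
m_1 − m_2 = −2.5 log₁₀(0.3639) = 1.10.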